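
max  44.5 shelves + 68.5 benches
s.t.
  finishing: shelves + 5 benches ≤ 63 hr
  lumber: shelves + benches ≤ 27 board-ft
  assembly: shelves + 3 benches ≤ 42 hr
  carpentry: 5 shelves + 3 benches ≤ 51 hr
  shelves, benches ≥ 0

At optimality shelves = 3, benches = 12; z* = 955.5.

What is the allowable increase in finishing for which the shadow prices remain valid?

Binding constraints: finishing, carpentry. The basis is B = [[1,5],[5,3]] with det -22.
Per unit increase in finishing, x* moves by d = (-0.1364, 0.2273).
The basis stays optimal until assembly becomes binding; allowable increase = 5.5 hr.

5.5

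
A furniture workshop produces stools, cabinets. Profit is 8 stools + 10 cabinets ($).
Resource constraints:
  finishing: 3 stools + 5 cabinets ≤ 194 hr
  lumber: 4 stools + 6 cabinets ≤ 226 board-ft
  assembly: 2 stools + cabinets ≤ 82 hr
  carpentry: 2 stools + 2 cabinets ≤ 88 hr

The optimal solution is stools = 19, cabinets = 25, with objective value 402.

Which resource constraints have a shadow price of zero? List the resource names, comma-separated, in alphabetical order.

assembly, finishing

finishing: 182/194 (slack 12)
lumber: 226/226 (binding)
assembly: 63/82 (slack 19)
carpentry: 88/88 (binding)
By complementary slackness, a constraint with positive slack has shadow price 0 → assembly, finishing.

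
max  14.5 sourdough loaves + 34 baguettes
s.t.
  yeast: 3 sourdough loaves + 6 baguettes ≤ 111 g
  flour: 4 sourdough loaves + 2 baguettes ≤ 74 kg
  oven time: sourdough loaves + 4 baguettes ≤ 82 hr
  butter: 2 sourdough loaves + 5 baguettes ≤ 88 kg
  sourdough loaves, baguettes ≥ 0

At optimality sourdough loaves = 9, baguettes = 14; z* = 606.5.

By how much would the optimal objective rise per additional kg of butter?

5

At the optimum: yeast uses 111 of 111 (binding); flour uses 64 of 74 (slack = 10); oven time uses 65 of 82 (slack = 17); butter uses 88 of 88 (binding).
By complementary slackness, y = 0 for the non-binding constraints.
From A_Bᵀ y = c: 3·y_yeast + 2·y_butter = 14.5; 6·y_yeast + 5·y_butter = 34.
Solving: y_yeast = 1.5, y_butter = 5.
Shadow price of butter = 5.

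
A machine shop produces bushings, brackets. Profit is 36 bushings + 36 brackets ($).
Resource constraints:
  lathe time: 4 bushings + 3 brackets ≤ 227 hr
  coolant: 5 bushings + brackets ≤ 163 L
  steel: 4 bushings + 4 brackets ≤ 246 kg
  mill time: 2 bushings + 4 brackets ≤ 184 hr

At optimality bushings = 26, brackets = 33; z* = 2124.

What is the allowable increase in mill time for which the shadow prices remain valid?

11.25

Binding constraints: coolant, mill time. The basis is B = [[5,1],[2,4]] with det 18.
Per unit increase in mill time, x* moves by d = (-0.0556, 0.2778).
The basis stays optimal until steel becomes binding; allowable increase = 11.25 hr.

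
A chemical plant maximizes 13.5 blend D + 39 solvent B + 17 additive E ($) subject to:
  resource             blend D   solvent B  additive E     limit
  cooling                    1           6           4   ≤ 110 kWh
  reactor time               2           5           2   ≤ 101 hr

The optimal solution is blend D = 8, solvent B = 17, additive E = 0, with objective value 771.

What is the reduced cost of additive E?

Both cooling and reactor time are binding at x*.
Dual feasibility on the basic columns requires 1·y_cooling + 2·y_reactor time = 13.5, 6·y_cooling + 5·y_reactor time = 39.
This yields shadow prices y_cooling = 1.5, y_reactor time = 6.
Reduced cost of additive E: c₃ − yᵀa₃ = 17 − (1.5·4 + 6·2) = 17 − 18 = -1.

-1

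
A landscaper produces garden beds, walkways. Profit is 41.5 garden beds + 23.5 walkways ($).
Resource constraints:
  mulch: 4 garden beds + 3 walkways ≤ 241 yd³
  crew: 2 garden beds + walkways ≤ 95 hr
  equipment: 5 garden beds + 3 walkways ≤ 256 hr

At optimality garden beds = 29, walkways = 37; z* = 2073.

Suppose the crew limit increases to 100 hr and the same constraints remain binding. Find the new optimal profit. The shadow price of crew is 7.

2108

Δb = 5, so new z* = 2073 + (7)·(5) = 2073 + 35 = 2108.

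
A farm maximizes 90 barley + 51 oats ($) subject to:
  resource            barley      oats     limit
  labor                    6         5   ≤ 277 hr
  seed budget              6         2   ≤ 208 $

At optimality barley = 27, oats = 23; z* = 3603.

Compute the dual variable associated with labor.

7

Check each constraint at x*: labor 277/277 (tight); seed budget 208/208 (tight).
From A_Bᵀ y = c: 6·y_labor + 6·y_seed budget = 90; 5·y_labor + 2·y_seed budget = 51.
→ y_labor = 7 and y_seed budget = 8.
Shadow price of labor = 7.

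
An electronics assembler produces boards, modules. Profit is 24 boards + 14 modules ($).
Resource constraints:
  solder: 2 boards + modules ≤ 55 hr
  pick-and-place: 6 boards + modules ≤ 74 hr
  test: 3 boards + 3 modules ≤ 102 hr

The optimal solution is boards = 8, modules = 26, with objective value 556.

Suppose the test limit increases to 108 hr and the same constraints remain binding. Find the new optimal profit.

580

At the optimum: solder uses 42 of 55 (slack = 13); pick-and-place uses 74 of 74 (binding); test uses 102 of 102 (binding).
Since solder is not tight, its dual is 0.
The binding rows give the dual system: 6·y_pick-and-place + 3·y_test = 24 and 1·y_pick-and-place + 3·y_test = 14.
Solving: y_pick-and-place = 2, y_test = 4.
Δz = y_test·Δb = 4 × (6) = 24, so new z* = 556 + 24 = 580.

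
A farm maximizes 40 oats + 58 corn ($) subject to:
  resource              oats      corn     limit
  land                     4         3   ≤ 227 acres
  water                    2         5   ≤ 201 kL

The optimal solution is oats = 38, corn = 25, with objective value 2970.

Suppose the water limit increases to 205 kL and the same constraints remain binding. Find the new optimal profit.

Check each constraint at x*: land 227/227 (tight); water 201/201 (tight).
Dual feasibility on the basic columns requires 4·y_land + 2·y_water = 40, 3·y_land + 5·y_water = 58.
Solving: y_land = 6, y_water = 8.
Δz = y_water·Δb = 8 × (4) = 32, so new z* = 2970 + 32 = 3002.

3002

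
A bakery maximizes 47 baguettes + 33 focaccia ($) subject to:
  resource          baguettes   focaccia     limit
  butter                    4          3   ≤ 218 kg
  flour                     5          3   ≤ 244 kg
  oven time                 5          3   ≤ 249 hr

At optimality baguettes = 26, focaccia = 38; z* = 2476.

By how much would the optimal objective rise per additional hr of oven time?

At the optimum: butter uses 218 of 218 (binding); flour uses 244 of 244 (binding); oven time uses 244 of 249 (slack = 5).
By complementary slackness, y = 0 for the non-binding constraint.
The binding rows give the dual system: 4·y_butter + 5·y_flour = 47 and 3·y_butter + 3·y_flour = 33.
Solving: y_butter = 8, y_flour = 3.
Shadow price of oven time = 0.

0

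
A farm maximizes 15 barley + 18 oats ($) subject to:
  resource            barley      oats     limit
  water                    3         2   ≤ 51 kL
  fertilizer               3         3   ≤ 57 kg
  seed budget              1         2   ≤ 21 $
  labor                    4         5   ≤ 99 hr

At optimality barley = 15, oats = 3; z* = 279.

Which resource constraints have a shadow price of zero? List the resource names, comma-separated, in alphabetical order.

fertilizer, labor

water: 51/51 (binding)
fertilizer: 54/57 (slack 3)
seed budget: 21/21 (binding)
labor: 75/99 (slack 24)
By complementary slackness, a constraint with positive slack has shadow price 0 → fertilizer, labor.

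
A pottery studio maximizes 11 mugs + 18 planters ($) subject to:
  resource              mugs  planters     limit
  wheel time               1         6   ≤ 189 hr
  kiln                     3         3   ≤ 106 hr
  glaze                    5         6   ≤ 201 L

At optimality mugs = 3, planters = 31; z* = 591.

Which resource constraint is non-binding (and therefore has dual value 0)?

wheel time: 189/189 (binding)
kiln: 102/106 (slack 4)
glaze: 201/201 (binding)
By complementary slackness, a constraint with positive slack has shadow price 0 → kiln.

kiln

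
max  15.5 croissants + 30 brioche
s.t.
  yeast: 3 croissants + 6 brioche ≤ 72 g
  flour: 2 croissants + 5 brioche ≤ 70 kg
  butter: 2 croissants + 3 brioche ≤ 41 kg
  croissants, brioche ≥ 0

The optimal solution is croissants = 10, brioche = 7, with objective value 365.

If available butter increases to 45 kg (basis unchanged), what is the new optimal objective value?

At the optimum: yeast uses 72 of 72 (binding); flour uses 55 of 70 (slack = 15); butter uses 41 of 41 (binding).
By complementary slackness, y = 0 for the non-binding constraint.
Dual feasibility on the basic columns requires 3·y_yeast + 2·y_butter = 15.5, 6·y_yeast + 3·y_butter = 30.
→ y_yeast = 4.5 and y_butter = 1.
Δz = y_butter·Δb = 1 × (4) = 4, so new z* = 365 + 4 = 369.

369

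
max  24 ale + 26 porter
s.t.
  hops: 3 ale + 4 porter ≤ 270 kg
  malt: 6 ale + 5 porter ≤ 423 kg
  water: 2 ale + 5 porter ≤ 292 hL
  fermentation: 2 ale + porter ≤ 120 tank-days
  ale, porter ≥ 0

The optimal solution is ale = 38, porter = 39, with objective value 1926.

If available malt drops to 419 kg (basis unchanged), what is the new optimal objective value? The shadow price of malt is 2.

1918

Δb = -4, so new z* = 1926 + (2)·(-4) = 1926 − 8 = 1918.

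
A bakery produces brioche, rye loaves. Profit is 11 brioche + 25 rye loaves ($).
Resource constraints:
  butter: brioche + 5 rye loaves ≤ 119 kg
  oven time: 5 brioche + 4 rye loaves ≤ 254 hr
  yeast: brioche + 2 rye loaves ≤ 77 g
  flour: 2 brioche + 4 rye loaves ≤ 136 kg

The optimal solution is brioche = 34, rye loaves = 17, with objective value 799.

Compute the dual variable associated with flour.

5

Check each constraint at x*: butter 119/119 (tight); oven time 238/254 (slack 16); yeast 68/77 (slack 9); flour 136/136 (tight).
Slack constraints have shadow price 0 (complementary slackness).
From A_Bᵀ y = c: 1·y_butter + 2·y_flour = 11; 5·y_butter + 4·y_flour = 25.
This yields shadow prices y_butter = 1, y_flour = 5.
Shadow price of flour = 5.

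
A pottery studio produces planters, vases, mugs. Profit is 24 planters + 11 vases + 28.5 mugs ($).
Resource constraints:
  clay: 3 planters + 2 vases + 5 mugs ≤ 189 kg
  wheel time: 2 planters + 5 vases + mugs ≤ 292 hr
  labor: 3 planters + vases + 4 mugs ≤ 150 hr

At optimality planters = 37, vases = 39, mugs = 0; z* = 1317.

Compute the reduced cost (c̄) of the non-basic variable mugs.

-6.5

Binding: clay and labor. Non-binding: wheel time (23 unused).
Slack constraints have shadow price 0 (complementary slackness).
Dual feasibility on the basic columns requires 3·y_clay + 3·y_labor = 24, 2·y_clay + 1·y_labor = 11.
→ y_clay = 3 and y_labor = 5.
Reduced cost of mugs: c₃ − yᵀa₃ = 28.5 − (3·5 + 5·4) = 28.5 − 35 = -6.5.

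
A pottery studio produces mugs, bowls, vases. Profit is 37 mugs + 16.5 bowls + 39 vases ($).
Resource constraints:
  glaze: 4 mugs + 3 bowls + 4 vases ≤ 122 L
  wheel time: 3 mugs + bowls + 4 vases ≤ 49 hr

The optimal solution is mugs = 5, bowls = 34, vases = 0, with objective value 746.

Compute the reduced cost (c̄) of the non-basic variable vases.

-7

Check each constraint at x*: glaze 122/122 (tight); wheel time 49/49 (tight).
From A_Bᵀ y = c: 4·y_glaze + 3·y_wheel time = 37; 3·y_glaze + 1·y_wheel time = 16.5.
This yields shadow prices y_glaze = 2.5, y_wheel time = 9.
Reduced cost of vases: c₃ − yᵀa₃ = 39 − (2.5·4 + 9·4) = 39 − 46 = -7.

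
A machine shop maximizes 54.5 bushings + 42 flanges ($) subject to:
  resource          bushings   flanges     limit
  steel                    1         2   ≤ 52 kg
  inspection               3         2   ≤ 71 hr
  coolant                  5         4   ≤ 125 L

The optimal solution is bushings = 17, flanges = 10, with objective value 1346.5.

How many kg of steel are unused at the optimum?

15

steel used = 1·17 + 2·10 = 37; slack = 52 − 37 = 15.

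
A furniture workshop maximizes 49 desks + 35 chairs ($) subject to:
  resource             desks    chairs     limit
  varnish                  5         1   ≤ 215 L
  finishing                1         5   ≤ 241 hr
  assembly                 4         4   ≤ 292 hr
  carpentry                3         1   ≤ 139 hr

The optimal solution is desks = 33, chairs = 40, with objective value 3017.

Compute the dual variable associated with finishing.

0

Check each constraint at x*: varnish 205/215 (slack 10); finishing 233/241 (slack 8); assembly 292/292 (tight); carpentry 139/139 (tight).
By complementary slackness, y = 0 for the non-binding constraints.
The binding rows give the dual system: 4·y_assembly + 3·y_carpentry = 49 and 4·y_assembly + 1·y_carpentry = 35.
This yields shadow prices y_assembly = 7, y_carpentry = 7.
Shadow price of finishing = 0.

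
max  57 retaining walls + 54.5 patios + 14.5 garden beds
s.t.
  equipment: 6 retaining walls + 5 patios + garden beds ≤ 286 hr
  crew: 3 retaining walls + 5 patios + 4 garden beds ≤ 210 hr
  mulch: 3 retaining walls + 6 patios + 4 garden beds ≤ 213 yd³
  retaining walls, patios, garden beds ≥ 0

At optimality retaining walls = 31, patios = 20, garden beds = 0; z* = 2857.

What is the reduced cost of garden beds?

Binding: equipment and mulch. Non-binding: crew (17 unused).
Slack constraints have shadow price 0 (complementary slackness).
The binding rows give the dual system: 6·y_equipment + 3·y_mulch = 57 and 5·y_equipment + 6·y_mulch = 54.5.
→ y_equipment = 8.5 and y_mulch = 2.
Reduced cost of garden beds: c₃ − yᵀa₃ = 14.5 − (8.5·1 + 2·4) = 14.5 − 16.5 = -2.

-2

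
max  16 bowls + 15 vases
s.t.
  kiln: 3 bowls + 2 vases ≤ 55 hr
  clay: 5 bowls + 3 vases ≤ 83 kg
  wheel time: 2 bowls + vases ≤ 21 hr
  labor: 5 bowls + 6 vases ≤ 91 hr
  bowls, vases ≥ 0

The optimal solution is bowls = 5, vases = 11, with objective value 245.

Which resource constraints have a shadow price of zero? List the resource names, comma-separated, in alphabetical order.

clay, kiln

kiln: 37/55 (slack 18)
clay: 58/83 (slack 25)
wheel time: 21/21 (binding)
labor: 91/91 (binding)
By complementary slackness, a constraint with positive slack has shadow price 0 → clay, kiln.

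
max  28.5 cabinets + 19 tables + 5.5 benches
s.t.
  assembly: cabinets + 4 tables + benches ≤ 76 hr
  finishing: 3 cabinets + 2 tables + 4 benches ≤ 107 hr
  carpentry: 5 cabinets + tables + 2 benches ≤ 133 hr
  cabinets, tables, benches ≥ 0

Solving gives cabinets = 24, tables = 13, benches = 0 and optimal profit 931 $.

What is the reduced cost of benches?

Check each constraint at x*: assembly 76/76 (tight); finishing 98/107 (slack 9); carpentry 133/133 (tight).
Since finishing is not tight, its dual is 0.
The binding rows give the dual system: 1·y_assembly + 5·y_carpentry = 28.5 and 4·y_assembly + 1·y_carpentry = 19.
Solving: y_assembly = 3.5, y_carpentry = 5.
Reduced cost of benches: c₃ − yᵀa₃ = 5.5 − (3.5·1 + 5·2) = 5.5 − 13.5 = -8.

-8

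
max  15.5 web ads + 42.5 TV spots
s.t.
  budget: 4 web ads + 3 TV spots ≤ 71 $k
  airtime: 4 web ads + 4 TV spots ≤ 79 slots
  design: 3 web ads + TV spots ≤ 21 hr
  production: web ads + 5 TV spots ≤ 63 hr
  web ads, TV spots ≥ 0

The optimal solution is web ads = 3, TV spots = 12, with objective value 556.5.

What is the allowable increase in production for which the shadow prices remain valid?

33.25

Binding constraints: design, production. The basis is B = [[3,1],[1,5]] with det 14.
Per unit increase in production, x* moves by d = (-0.0714, 0.2143).
The basis stays optimal until airtime becomes binding; allowable increase = 33.25 hr.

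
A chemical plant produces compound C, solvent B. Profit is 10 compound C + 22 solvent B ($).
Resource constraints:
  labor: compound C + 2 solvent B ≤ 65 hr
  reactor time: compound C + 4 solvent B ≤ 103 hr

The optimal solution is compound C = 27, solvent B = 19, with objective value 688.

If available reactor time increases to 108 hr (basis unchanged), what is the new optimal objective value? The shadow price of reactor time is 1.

693

Δb = 5, so new z* = 688 + (1)·(5) = 688 + 5 = 693.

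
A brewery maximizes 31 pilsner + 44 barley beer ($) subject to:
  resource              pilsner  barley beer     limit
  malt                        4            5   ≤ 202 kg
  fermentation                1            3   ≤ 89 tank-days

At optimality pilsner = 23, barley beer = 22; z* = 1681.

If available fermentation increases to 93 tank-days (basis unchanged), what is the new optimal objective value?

1693

Check each constraint at x*: malt 202/202 (tight); fermentation 89/89 (tight).
From A_Bᵀ y = c: 4·y_malt + 1·y_fermentation = 31; 5·y_malt + 3·y_fermentation = 44.
→ y_malt = 7 and y_fermentation = 3.
Δz = y_fermentation·Δb = 3 × (4) = 12, so new z* = 1681 + 12 = 1693.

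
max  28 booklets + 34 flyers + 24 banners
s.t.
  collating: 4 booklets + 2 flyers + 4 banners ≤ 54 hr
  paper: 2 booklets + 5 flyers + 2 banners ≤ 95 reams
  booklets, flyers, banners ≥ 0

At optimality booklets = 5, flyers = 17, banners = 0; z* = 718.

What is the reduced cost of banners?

Check each constraint at x*: collating 54/54 (tight); paper 95/95 (tight).
Dual feasibility on the basic columns requires 4·y_collating + 2·y_paper = 28, 2·y_collating + 5·y_paper = 34.
This yields shadow prices y_collating = 4.5, y_paper = 5.
Reduced cost of banners: c₃ − yᵀa₃ = 24 − (4.5·4 + 5·2) = 24 − 28 = -4.

-4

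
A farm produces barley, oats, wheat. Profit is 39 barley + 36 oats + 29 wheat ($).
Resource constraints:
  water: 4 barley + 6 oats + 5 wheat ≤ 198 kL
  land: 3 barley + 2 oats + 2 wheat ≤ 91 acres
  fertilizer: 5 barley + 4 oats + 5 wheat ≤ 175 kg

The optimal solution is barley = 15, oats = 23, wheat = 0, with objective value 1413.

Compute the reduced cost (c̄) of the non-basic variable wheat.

At the optimum: water uses 198 of 198 (binding); land uses 91 of 91 (binding); fertilizer uses 167 of 175 (slack = 8).
Slack constraints have shadow price 0 (complementary slackness).
From A_Bᵀ y = c: 4·y_water + 3·y_land = 39; 6·y_water + 2·y_land = 36.
Solving: y_water = 3, y_land = 9.
Reduced cost of wheat: c₃ − yᵀa₃ = 29 − (3·5 + 9·2) = 29 − 33 = -4.

-4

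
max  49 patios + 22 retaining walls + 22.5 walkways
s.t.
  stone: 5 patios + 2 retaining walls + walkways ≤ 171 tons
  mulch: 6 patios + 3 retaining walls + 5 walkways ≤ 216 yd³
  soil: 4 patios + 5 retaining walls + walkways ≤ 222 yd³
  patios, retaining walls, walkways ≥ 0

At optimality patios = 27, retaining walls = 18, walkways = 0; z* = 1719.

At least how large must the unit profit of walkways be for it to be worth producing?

At the optimum: stone uses 171 of 171 (binding); mulch uses 216 of 216 (binding); soil uses 198 of 222 (slack = 24).
Since soil is not tight, its dual is 0.
From A_Bᵀ y = c: 5·y_stone + 6·y_mulch = 49; 2·y_stone + 3·y_mulch = 22.
Solving: y_stone = 5, y_mulch = 4.
walkways enters the basis when its profit ≥ yᵀa₃ = 5·1 + 4·5 = 25.

25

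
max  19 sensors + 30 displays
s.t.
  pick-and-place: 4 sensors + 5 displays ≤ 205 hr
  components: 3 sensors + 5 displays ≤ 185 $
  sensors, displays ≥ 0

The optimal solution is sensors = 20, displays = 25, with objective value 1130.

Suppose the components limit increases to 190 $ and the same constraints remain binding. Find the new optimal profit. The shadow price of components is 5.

1155

Δb = 5, so new z* = 1130 + (5)·(5) = 1130 + 25 = 1155.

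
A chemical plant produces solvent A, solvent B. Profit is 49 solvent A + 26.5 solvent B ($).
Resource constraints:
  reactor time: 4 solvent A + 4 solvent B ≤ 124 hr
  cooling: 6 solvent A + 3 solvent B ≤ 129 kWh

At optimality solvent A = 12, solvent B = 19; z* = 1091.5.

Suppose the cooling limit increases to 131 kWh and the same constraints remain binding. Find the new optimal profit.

1106.5

Check each constraint at x*: reactor time 124/124 (tight); cooling 129/129 (tight).
From A_Bᵀ y = c: 4·y_reactor time + 6·y_cooling = 49; 4·y_reactor time + 3·y_cooling = 26.5.
Solving: y_reactor time = 1, y_cooling = 7.5.
Δz = y_cooling·Δb = 7.5 × (2) = 15, so new z* = 1091.5 + 15 = 1106.5.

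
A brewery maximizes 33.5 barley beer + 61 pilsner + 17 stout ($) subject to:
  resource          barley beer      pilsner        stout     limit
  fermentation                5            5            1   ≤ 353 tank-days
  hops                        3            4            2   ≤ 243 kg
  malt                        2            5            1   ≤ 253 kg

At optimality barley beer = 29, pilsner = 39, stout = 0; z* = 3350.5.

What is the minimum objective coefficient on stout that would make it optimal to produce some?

20

Check each constraint at x*: fermentation 340/353 (slack 13); hops 243/243 (tight); malt 253/253 (tight).
Since fermentation is not tight, its dual is 0.
The binding rows give the dual system: 3·y_hops + 2·y_malt = 33.5 and 4·y_hops + 5·y_malt = 61.
→ y_hops = 6.5 and y_malt = 7.
stout enters the basis when its profit ≥ yᵀa₃ = 6.5·2 + 7·1 = 20.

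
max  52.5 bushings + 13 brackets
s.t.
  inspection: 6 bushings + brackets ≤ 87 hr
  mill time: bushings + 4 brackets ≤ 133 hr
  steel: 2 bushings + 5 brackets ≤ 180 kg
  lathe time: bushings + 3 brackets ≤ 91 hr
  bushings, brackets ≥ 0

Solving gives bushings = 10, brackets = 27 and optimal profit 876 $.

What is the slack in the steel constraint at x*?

steel used = 2·10 + 5·27 = 155; slack = 180 − 155 = 25.

25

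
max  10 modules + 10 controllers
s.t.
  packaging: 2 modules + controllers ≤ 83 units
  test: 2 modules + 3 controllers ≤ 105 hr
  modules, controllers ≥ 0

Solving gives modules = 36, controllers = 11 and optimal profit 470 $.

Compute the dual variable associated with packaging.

Check each constraint at x*: packaging 83/83 (tight); test 105/105 (tight).
Dual feasibility on the basic columns requires 2·y_packaging + 2·y_test = 10, 1·y_packaging + 3·y_test = 10.
Solving: y_packaging = 2.5, y_test = 2.5.
Shadow price of packaging = 2.5.

2.5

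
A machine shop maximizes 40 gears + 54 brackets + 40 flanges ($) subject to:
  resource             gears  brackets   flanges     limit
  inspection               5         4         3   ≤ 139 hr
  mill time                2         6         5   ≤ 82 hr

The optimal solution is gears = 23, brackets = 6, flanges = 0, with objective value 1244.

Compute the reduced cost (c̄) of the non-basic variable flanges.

Both inspection and mill time are binding at x*.
Dual feasibility on the basic columns requires 5·y_inspection + 2·y_mill time = 40, 4·y_inspection + 6·y_mill time = 54.
→ y_inspection = 6 and y_mill time = 5.
Reduced cost of flanges: c₃ − yᵀa₃ = 40 − (6·3 + 5·5) = 40 − 43 = -3.

-3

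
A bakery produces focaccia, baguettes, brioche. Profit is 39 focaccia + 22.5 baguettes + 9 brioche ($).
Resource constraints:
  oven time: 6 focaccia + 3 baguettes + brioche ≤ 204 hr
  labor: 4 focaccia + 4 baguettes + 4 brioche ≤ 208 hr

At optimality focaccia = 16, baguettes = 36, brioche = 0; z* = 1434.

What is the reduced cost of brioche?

Both oven time and labor are binding at x*.
Dual feasibility on the basic columns requires 6·y_oven time + 4·y_labor = 39, 3·y_oven time + 4·y_labor = 22.5.
→ y_oven time = 5.5 and y_labor = 1.5.
Reduced cost of brioche: c₃ − yᵀa₃ = 9 − (5.5·1 + 1.5·4) = 9 − 11.5 = -2.5.

-2.5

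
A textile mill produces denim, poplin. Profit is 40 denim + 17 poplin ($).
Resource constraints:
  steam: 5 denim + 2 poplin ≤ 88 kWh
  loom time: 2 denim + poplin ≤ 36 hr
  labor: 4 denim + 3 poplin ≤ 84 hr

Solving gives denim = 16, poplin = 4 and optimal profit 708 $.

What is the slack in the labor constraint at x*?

8

labor used = 4·16 + 3·4 = 76; slack = 84 − 76 = 8.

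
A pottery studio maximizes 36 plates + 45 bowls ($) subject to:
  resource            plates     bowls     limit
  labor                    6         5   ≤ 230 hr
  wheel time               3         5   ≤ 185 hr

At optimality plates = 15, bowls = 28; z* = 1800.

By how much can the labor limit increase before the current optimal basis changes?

Binding constraints: labor, wheel time. The basis is B = [[6,5],[3,5]] with det 15.
Per unit increase in labor, x* moves by d = (0.3333, -0.2).
The basis stays optimal until bowls reaches 0; allowable increase = 140 hr.

140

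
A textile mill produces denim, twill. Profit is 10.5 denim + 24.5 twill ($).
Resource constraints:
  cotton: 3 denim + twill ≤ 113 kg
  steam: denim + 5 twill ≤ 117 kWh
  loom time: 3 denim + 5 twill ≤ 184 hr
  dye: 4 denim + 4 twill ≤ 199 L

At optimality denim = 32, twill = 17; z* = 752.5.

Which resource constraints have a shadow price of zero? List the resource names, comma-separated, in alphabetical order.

cotton: 113/113 (binding)
steam: 117/117 (binding)
loom time: 181/184 (slack 3)
dye: 196/199 (slack 3)
By complementary slackness, a constraint with positive slack has shadow price 0 → dye, loom time.

dye, loom time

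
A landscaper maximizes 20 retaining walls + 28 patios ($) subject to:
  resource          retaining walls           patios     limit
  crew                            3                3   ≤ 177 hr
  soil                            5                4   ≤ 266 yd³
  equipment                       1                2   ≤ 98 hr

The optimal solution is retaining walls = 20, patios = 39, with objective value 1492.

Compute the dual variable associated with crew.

4

Binding: crew and equipment. Non-binding: soil (10 unused).
By complementary slackness, y = 0 for the non-binding constraint.
Dual feasibility on the basic columns requires 3·y_crew + 1·y_equipment = 20, 3·y_crew + 2·y_equipment = 28.
→ y_crew = 4 and y_equipment = 8.
Shadow price of crew = 4.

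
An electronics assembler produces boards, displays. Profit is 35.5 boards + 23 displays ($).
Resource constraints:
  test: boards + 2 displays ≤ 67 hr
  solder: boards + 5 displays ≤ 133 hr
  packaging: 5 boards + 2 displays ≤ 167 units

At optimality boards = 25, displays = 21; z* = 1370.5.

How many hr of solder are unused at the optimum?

solder used = 1·25 + 5·21 = 130; slack = 133 − 130 = 3.

3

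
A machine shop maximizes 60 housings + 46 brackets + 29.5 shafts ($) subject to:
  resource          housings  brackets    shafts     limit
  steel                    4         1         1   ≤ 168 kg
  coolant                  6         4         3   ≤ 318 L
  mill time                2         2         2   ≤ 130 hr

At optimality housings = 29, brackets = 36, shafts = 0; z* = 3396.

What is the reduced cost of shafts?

-9.5

At the optimum: steel uses 152 of 168 (slack = 16); coolant uses 318 of 318 (binding); mill time uses 130 of 130 (binding).
Slack constraints have shadow price 0 (complementary slackness).
The binding rows give the dual system: 6·y_coolant + 2·y_mill time = 60 and 4·y_coolant + 2·y_mill time = 46.
Solving: y_coolant = 7, y_mill time = 9.
Reduced cost of shafts: c₃ − yᵀa₃ = 29.5 − (7·3 + 9·2) = 29.5 − 39 = -9.5.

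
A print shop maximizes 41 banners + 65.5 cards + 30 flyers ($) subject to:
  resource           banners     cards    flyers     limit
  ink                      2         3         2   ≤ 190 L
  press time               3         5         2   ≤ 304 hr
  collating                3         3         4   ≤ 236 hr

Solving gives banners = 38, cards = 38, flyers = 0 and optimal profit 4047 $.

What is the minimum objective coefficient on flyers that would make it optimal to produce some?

33

Binding: ink and press time. Non-binding: collating (8 unused).
Slack constraints have shadow price 0 (complementary slackness).
From A_Bᵀ y = c: 2·y_ink + 3·y_press time = 41; 3·y_ink + 5·y_press time = 65.5.
→ y_ink = 8.5 and y_press time = 8.
flyers enters the basis when its profit ≥ yᵀa₃ = 8.5·2 + 8·2 = 33.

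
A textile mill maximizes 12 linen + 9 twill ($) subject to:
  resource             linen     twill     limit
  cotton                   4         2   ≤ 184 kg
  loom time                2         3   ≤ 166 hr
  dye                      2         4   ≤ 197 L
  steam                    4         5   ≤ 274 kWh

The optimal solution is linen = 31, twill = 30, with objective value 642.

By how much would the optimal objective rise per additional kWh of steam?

1

Binding: cotton and steam. Non-binding: loom time (14 unused), dye (15 unused).
Slack constraints have shadow price 0 (complementary slackness).
The binding rows give the dual system: 4·y_cotton + 4·y_steam = 12 and 2·y_cotton + 5·y_steam = 9.
This yields shadow prices y_cotton = 2, y_steam = 1.
Shadow price of steam = 1.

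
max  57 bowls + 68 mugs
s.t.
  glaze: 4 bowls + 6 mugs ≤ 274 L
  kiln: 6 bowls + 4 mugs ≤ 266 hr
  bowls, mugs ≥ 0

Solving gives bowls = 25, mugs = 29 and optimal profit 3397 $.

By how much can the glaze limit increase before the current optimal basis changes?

125

Binding constraints: glaze, kiln. The basis is B = [[4,6],[6,4]] with det -20.
Per unit increase in glaze, x* moves by d = (-0.2, 0.3).
The basis stays optimal until bowls reaches 0; allowable increase = 125 L.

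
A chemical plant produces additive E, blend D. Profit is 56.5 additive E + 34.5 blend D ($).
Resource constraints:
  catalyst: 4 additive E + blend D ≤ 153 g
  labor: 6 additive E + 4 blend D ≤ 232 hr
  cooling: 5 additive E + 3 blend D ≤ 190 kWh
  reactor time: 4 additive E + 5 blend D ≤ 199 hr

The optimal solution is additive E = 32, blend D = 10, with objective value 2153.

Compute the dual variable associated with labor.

At the optimum: catalyst uses 138 of 153 (slack = 15); labor uses 232 of 232 (binding); cooling uses 190 of 190 (binding); reactor time uses 178 of 199 (slack = 21).
By complementary slackness, y = 0 for the non-binding constraints.
Dual feasibility on the basic columns requires 6·y_labor + 5·y_cooling = 56.5, 4·y_labor + 3·y_cooling = 34.5.
This yields shadow prices y_labor = 1.5, y_cooling = 9.5.
Shadow price of labor = 1.5.

1.5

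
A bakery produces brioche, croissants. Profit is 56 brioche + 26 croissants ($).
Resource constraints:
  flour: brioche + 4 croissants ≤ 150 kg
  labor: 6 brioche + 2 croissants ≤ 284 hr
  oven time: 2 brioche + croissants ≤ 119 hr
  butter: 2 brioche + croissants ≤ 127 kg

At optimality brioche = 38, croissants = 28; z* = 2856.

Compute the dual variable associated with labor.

9

Binding: flour and labor. Non-binding: oven time (15 unused), butter (23 unused).
Since oven time, butter are not tight, their duals are 0.
The binding rows give the dual system: 1·y_flour + 6·y_labor = 56 and 4·y_flour + 2·y_labor = 26.
Solving: y_flour = 2, y_labor = 9.
Shadow price of labor = 9.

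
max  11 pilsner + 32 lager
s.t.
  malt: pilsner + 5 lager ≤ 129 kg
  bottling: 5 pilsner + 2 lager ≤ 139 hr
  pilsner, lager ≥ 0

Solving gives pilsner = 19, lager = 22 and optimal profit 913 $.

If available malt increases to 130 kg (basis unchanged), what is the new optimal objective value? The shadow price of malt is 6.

919

Δb = 1, so new z* = 913 + (6)·(1) = 913 + 6 = 919.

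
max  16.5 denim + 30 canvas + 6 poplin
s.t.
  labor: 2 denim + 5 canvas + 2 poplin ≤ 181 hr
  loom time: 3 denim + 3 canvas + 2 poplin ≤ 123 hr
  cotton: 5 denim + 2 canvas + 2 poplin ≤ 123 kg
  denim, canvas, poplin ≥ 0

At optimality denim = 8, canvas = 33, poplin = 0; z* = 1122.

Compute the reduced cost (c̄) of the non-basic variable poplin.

-8

At the optimum: labor uses 181 of 181 (binding); loom time uses 123 of 123 (binding); cotton uses 106 of 123 (slack = 17).
Since cotton is not tight, its dual is 0.
The binding rows give the dual system: 2·y_labor + 3·y_loom time = 16.5 and 5·y_labor + 3·y_loom time = 30.
Solving: y_labor = 4.5, y_loom time = 2.5.
Reduced cost of poplin: c₃ − yᵀa₃ = 6 − (4.5·2 + 2.5·2) = 6 − 14 = -8.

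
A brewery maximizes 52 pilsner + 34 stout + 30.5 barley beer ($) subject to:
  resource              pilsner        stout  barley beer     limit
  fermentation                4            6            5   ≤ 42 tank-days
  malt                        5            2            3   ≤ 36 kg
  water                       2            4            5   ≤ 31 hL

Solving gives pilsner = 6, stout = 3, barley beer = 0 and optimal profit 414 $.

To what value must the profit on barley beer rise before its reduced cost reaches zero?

At the optimum: fermentation uses 42 of 42 (binding); malt uses 36 of 36 (binding); water uses 24 of 31 (slack = 7).
Slack constraints have shadow price 0 (complementary slackness).
Dual feasibility on the basic columns requires 4·y_fermentation + 5·y_malt = 52, 6·y_fermentation + 2·y_malt = 34.
Solving: y_fermentation = 3, y_malt = 8.
barley beer enters the basis when its profit ≥ yᵀa₃ = 3·5 + 8·3 = 39.

39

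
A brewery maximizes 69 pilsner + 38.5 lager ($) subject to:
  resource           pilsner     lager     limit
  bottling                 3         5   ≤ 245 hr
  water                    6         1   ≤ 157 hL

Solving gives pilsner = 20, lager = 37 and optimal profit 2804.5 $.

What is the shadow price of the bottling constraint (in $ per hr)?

6

Check each constraint at x*: bottling 245/245 (tight); water 157/157 (tight).
Dual feasibility on the basic columns requires 3·y_bottling + 6·y_water = 69, 5·y_bottling + 1·y_water = 38.5.
This yields shadow prices y_bottling = 6, y_water = 8.5.
Shadow price of bottling = 6.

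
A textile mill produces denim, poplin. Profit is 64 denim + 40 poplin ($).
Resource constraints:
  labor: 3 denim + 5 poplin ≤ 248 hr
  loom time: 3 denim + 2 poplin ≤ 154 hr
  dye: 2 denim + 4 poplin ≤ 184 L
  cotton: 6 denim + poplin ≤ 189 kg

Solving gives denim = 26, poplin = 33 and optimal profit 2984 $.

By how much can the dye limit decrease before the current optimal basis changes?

121

Binding constraints: dye, cotton. The basis is B = [[2,4],[6,1]] with det -22.
Per unit decrease in dye, x* moves by d = (0.0455, -0.2727).
The basis stays optimal until poplin reaches 0; allowable decrease = 121 L.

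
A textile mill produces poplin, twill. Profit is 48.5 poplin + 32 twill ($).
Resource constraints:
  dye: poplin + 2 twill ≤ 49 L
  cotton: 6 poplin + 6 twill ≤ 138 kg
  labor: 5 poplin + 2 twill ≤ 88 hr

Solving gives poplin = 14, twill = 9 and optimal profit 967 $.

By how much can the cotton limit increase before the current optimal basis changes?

Binding constraints: cotton, labor. The basis is B = [[6,6],[5,2]] with det -18.
Per unit increase in cotton, x* moves by d = (-0.1111, 0.2778).
The basis stays optimal until dye becomes binding; allowable increase = 38.25 kg.

38.25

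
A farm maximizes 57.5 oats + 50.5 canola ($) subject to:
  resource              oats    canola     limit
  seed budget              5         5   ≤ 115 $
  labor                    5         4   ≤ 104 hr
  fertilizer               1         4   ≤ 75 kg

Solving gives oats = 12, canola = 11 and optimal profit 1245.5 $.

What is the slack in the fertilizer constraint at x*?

19

fertilizer used = 1·12 + 4·11 = 56; slack = 75 − 56 = 19.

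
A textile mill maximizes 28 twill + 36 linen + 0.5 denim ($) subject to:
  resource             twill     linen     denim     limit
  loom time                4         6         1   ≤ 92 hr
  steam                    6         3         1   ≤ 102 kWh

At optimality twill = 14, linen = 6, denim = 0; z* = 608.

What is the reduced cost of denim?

-6

Check each constraint at x*: loom time 92/92 (tight); steam 102/102 (tight).
From A_Bᵀ y = c: 4·y_loom time + 6·y_steam = 28; 6·y_loom time + 3·y_steam = 36.
Solving: y_loom time = 5.5, y_steam = 1.
Reduced cost of denim: c₃ − yᵀa₃ = 0.5 − (5.5·1 + 1·1) = 0.5 − 6.5 = -6.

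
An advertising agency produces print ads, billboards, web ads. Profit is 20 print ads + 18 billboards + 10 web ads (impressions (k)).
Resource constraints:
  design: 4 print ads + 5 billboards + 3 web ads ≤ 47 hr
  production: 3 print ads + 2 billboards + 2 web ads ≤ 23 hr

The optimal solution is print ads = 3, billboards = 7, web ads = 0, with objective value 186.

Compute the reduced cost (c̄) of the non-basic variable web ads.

Check each constraint at x*: design 47/47 (tight); production 23/23 (tight).
Dual feasibility on the basic columns requires 4·y_design + 3·y_production = 20, 5·y_design + 2·y_production = 18.
Solving: y_design = 2, y_production = 4.
Reduced cost of web ads: c₃ − yᵀa₃ = 10 − (2·3 + 4·2) = 10 − 14 = -4.

-4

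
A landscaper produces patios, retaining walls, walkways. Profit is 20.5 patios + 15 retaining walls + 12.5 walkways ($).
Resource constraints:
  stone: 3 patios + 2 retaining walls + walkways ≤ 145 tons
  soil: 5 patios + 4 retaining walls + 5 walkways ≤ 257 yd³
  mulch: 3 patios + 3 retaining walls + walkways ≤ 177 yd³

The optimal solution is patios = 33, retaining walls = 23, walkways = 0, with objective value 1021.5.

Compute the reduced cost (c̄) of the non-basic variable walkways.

At the optimum: stone uses 145 of 145 (binding); soil uses 257 of 257 (binding); mulch uses 168 of 177 (slack = 9).
Since mulch is not tight, its dual is 0.
Dual feasibility on the basic columns requires 3·y_stone + 5·y_soil = 20.5, 2·y_stone + 4·y_soil = 15.
This yields shadow prices y_stone = 3.5, y_soil = 2.
Reduced cost of walkways: c₃ − yᵀa₃ = 12.5 − (3.5·1 + 2·5) = 12.5 − 13.5 = -1.

-1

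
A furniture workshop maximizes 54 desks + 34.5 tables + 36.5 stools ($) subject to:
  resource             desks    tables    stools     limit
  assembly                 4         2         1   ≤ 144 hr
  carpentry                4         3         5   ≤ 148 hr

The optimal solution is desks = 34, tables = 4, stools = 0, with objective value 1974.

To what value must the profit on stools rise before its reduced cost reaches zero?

At the optimum: assembly uses 144 of 144 (binding); carpentry uses 148 of 148 (binding).
From A_Bᵀ y = c: 4·y_assembly + 4·y_carpentry = 54; 2·y_assembly + 3·y_carpentry = 34.5.
Solving: y_assembly = 6, y_carpentry = 7.5.
stools enters the basis when its profit ≥ yᵀa₃ = 6·1 + 7.5·5 = 43.5.

43.5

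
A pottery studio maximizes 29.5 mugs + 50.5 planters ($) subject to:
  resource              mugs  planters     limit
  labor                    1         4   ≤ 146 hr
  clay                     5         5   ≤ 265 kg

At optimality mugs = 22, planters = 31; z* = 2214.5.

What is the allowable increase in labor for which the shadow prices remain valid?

Binding constraints: labor, clay. The basis is B = [[1,4],[5,5]] with det -15.
Per unit increase in labor, x* moves by d = (-0.3333, 0.3333).
The basis stays optimal until mugs reaches 0; allowable increase = 66 hr.

66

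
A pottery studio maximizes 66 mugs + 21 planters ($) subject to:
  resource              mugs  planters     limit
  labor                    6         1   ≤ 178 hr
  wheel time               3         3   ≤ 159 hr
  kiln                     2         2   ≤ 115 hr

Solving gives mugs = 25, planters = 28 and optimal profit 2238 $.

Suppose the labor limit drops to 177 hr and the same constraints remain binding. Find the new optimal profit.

2229

Binding: labor and wheel time. Non-binding: kiln (9 unused).
Slack constraints have shadow price 0 (complementary slackness).
The binding rows give the dual system: 6·y_labor + 3·y_wheel time = 66 and 1·y_labor + 3·y_wheel time = 21.
Solving: y_labor = 9, y_wheel time = 4.
Δz = y_labor·Δb = 9 × (-1) = -9, so new z* = 2238 − 9 = 2229.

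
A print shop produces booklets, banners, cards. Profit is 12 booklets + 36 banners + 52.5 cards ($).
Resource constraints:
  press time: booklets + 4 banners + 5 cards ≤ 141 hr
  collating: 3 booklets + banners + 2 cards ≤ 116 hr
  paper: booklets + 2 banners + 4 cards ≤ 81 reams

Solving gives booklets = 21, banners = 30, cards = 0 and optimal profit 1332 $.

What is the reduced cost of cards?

Check each constraint at x*: press time 141/141 (tight); collating 93/116 (slack 23); paper 81/81 (tight).
Slack constraints have shadow price 0 (complementary slackness).
From A_Bᵀ y = c: 1·y_press time + 1·y_paper = 12; 4·y_press time + 2·y_paper = 36.
Solving: y_press time = 6, y_paper = 6.
Reduced cost of cards: c₃ − yᵀa₃ = 52.5 − (6·5 + 6·4) = 52.5 − 54 = -1.5.

-1.5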